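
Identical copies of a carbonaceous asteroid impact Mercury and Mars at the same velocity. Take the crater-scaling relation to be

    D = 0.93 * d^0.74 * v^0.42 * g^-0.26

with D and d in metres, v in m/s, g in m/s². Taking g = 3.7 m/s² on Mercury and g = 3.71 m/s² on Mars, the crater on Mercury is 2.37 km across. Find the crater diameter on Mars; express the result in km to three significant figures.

All impactor-dependent factors cancel in the ratio, leaving D_Mars/D_Mercury = (g_Mars/g_Mercury)^-0.26.
(3.71/3.7)^-0.26 = 1.003^-0.26 = 0.9992
D_Mars = 0.9992 × 2.37 km = 2.37 km

D ≈ 2.37 km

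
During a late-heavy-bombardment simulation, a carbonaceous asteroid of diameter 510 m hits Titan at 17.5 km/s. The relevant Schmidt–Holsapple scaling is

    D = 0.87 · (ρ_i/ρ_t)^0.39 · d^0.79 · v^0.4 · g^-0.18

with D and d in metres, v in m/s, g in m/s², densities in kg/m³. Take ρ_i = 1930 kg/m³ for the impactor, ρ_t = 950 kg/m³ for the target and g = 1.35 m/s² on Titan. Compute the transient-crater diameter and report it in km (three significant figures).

In SI units: v = 17500 m/s.
(ρ_i/ρ_t)^0.39 = (1930/950)^0.39 = 1.318
d^0.79 = 510^0.79 = 137.7
v^0.4 = 17500^0.4 = 49.80
g^-0.18 = 1.35^-0.18 = 0.9474
D = 0.87 × 1.318 × 137.7 × 49.80 × 0.9474 = 7450 m
   = 7.450 km

D ≈ 7.45 km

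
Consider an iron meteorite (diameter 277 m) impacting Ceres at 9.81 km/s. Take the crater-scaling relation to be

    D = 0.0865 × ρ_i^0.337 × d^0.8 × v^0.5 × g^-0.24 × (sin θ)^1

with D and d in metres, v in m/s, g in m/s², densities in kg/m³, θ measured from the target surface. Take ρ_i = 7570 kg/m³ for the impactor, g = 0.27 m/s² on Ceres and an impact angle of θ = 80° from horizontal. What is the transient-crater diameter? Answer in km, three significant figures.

In SI units: v = 9810 m/s.
ρ_i^0.337 = 7570^0.337 = 20.29
d^0.8 = 277^0.8 = 89.95
v^0.5 = 9810^0.5 = 99.05
g^-0.24 = 0.27^-0.24 = 1.369
(sin 80°)^1 = 0.9848^1 = 0.9848
D = 0.0865 × 20.29 × 89.95 × 99.05 × 1.369 × 0.9848 = 21082 m
   = 21.08 km

D ≈ 21.1 km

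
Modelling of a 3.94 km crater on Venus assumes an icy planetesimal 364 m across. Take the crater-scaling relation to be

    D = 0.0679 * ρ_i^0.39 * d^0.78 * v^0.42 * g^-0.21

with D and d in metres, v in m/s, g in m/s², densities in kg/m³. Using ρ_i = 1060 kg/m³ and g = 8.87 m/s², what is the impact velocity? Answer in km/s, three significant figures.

Rearranging for v: v = [D / (0.0679 · 1060^0.39 · 364^0.78 · 8.87^-0.21)]^(1/0.42).
D = 3940 m.
1060^0.39 = 15.13
364^0.78 = 99.46
8.87^-0.21 = 0.6323
Denominator = 0.0679 × 15.13 × 99.46 × 0.6323 = 64.61
D / 64.61 = 3940 / 64.61 = 60.98
v = 60.98^(1/0.42) = 60.98^2.381 = 17805 m/s

v ≈ 17.8 km/s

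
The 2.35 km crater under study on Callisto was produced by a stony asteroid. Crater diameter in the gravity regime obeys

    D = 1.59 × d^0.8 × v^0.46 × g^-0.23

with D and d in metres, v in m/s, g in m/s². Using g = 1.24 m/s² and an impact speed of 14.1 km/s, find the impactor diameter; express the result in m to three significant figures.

Rearranging for d: d = [D / (1.59 · 14100^0.46 · 1.24^-0.23)]^(1/0.8).
D = 2350 m.
14100^0.46 = 81.03
1.24^-0.23 = 0.9517
Denominator = 1.59 × 81.03 × 0.9517 = 122.6
D / 122.6 = 2350 / 122.6 = 19.17
d = 19.17^(1/0.8) = 19.17^1.25 = 40.11 m

d ≈ 40.1 m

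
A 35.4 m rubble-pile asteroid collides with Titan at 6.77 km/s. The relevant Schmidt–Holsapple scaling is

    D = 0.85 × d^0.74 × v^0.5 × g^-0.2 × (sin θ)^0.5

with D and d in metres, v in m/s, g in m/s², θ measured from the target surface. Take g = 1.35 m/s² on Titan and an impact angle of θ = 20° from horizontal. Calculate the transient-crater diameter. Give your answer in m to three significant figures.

D ≈ 539 m

In SI units: v = 6770 m/s.
d^0.74 = 35.4^0.74 = 14.00
v^0.5 = 6770^0.5 = 82.28
g^-0.2 = 1.35^-0.2 = 0.9417
(sin 20°)^0.5 = 0.3420^0.5 = 0.5848
D = 0.85 × 14.00 × 82.28 × 0.9417 × 0.5848 = 539.2 m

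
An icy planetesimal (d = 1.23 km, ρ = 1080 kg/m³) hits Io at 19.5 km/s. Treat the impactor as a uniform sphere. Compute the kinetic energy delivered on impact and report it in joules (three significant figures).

E ≈ 2.00 × 10^20 J

d = 1230 m; v = 19500 m/s.
Mass m = (π/6) ρ d³ = (π/6) × 1080 × (1230)³ = 1.052 × 10^12 kg
E = ½ m v² = 0.5 × 1.052 × 10^12 × (19500)² = 2.000 × 10^20 J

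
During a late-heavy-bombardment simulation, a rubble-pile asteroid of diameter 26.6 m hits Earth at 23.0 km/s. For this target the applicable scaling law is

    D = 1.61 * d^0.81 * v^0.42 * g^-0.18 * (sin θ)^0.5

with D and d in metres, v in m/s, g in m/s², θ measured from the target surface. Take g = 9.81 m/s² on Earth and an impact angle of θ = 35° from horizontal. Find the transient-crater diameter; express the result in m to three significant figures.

D ≈ 783 m

In SI units: v = 23000 m/s.
d^0.81 = 26.6^0.81 = 14.26
v^0.42 = 23000^0.42 = 67.91
g^-0.18 = 9.81^-0.18 = 0.6630
(sin 35°)^0.5 = 0.5736^0.5 = 0.7574
D = 1.61 × 14.26 × 67.91 × 0.6630 × 0.7574 = 782.9 m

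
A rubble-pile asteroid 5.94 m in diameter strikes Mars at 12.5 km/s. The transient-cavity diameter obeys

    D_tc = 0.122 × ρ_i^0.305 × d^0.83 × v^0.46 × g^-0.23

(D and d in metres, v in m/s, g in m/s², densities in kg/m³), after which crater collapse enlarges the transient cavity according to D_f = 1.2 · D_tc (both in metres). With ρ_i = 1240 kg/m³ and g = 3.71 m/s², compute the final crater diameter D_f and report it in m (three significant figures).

D_f ≈ 320 m

v = 12500 m/s.
ρ_i^0.305 = 1240^0.305 = 8.780
d^0.83 = 5.94^0.83 = 4.388
v^0.46 = 12500^0.46 = 76.66
g^-0.23 = 3.71^-0.23 = 0.7397
D_tc = 0.122 × 8.780 × 4.388 × 76.66 × 0.7397 = 266.5 m
D_f = 1.2 × 266.5 = 319.8 m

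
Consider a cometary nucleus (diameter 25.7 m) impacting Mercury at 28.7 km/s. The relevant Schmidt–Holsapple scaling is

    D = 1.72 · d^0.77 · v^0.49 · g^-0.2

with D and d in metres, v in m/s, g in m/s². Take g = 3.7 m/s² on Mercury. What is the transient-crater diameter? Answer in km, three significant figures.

In SI units: v = 28700 m/s.
d^0.77 = 25.7^0.77 = 12.18
v^0.49 = 28700^0.49 = 152.9
g^-0.2 = 3.7^-0.2 = 0.7698
D = 1.72 × 12.18 × 152.9 × 0.7698 = 2466 m
   = 2.466 km

D ≈ 2.47 km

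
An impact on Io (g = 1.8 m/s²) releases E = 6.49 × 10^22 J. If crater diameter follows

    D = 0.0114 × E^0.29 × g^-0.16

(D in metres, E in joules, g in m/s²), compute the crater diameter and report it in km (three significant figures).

D ≈ 42.8 km

E^0.29 = (6.49 × 10^22)^0.29 = 4.126 × 10^6
g^-0.16 = 1.8^-0.16 = 0.9102
D = 0.0114 × 4.126 × 10^6 × 0.9102 = 42813 m
   = 42.81 km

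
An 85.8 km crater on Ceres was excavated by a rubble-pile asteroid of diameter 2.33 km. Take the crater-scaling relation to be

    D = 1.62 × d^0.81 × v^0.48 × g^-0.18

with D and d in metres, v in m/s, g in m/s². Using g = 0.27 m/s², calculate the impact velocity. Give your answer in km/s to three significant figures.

v ≈ 8.83 km/s

Rearranging for v: v = [D / (1.62 · 2330^0.81 · 0.27^-0.18)]^(1/0.48).
D = 85800 m.
2330^0.81 = 534.0
0.27^-0.18 = 1.266
Denominator = 1.62 × 534.0 × 1.266 = 1095
D / 1095 = 85800 / 1095 = 78.36
v = 78.36^(1/0.48) = 78.36^2.0833 = 8830 m/s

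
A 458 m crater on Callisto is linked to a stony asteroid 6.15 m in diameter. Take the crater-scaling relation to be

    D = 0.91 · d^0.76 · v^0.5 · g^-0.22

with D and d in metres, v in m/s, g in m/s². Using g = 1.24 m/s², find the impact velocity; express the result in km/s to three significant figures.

Rearranging for v: v = [D / (0.91 · 6.15^0.76 · 1.24^-0.22)]^(1/0.5).
6.15^0.76 = 3.977
1.24^-0.22 = 0.9538
Denominator = 0.91 × 3.977 × 0.9538 = 3.452
D / 3.452 = 458 / 3.452 = 132.7
v = 132.7^(1/0.5) = 132.7^2 = 17609 m/s

v ≈ 17.6 km/s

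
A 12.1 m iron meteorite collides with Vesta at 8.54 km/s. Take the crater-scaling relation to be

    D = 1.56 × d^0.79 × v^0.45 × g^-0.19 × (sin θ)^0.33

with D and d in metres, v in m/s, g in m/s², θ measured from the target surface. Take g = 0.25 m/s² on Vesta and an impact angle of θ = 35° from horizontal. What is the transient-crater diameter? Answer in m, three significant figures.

In SI units: v = 8540 m/s.
d^0.79 = 12.1^0.79 = 7.168
v^0.45 = 8540^0.45 = 58.77
g^-0.19 = 0.25^-0.19 = 1.301
(sin 35°)^0.33 = 0.5736^0.33 = 0.8324
D = 1.56 × 7.168 × 58.77 × 1.301 × 0.8324 = 711.7 m

D ≈ 712 m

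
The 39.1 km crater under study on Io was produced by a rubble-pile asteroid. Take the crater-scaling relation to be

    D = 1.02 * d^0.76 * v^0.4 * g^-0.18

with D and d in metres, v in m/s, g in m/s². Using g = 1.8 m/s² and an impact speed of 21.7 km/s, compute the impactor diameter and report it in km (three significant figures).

d ≈ 6.44 km

Rearranging for d: d = [D / (1.02 · 21700^0.4 · 1.8^-0.18)]^(1/0.76).
D = 39100 m.
21700^0.4 = 54.27
1.8^-0.18 = 0.8996
Denominator = 1.02 × 54.27 × 0.8996 = 49.80
D / 49.80 = 39100 / 49.80 = 785.1
d = 785.1^(1/0.76) = 785.1^1.3158 = 6444 m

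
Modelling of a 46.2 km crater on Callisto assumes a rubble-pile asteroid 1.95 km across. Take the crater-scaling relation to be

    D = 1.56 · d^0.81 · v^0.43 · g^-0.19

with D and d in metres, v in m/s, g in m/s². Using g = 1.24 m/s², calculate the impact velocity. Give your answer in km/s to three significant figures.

Rearranging for v: v = [D / (1.56 · 1950^0.81 · 1.24^-0.19)]^(1/0.43).
D = 46200 m.
1950^0.81 = 462.3
1.24^-0.19 = 0.9600
Denominator = 1.56 × 462.3 × 0.9600 = 692.3
D / 692.3 = 46200 / 692.3 = 66.73
v = 66.73^(1/0.43) = 66.73^2.3256 = 17484 m/s

v ≈ 17.5 km/s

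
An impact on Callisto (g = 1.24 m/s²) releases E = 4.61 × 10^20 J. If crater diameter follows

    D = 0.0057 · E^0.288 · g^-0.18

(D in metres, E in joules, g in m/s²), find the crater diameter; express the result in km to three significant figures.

D ≈ 4.90 km

E^0.288 = (4.61 × 10^20)^0.288 = 8.936 × 10^5
g^-0.18 = 1.24^-0.18 = 0.9620
D = 0.0057 × 8.936 × 10^5 × 0.9620 = 4900 m
   = 4.900 km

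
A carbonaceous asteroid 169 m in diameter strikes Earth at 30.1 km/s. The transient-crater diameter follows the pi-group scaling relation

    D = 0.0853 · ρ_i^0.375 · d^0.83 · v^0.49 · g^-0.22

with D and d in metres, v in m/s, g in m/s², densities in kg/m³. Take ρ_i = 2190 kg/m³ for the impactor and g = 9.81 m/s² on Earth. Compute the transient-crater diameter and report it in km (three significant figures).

In SI units: v = 30100 m/s.
ρ_i^0.375 = 2190^0.375 = 17.89
d^0.83 = 169^0.83 = 70.66
v^0.49 = 30100^0.49 = 156.5
g^-0.22 = 9.81^-0.22 = 0.6051
D = 0.0853 × 17.89 × 70.66 × 156.5 × 0.6051 = 10211 m
   = 10.21 km

D ≈ 10.2 km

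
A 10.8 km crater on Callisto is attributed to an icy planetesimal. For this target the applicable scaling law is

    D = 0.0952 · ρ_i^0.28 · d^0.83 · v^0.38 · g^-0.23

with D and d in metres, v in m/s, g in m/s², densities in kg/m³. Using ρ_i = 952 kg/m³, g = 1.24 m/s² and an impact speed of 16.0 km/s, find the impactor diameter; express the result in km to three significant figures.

d ≈ 1.54 km

Rearranging for d: d = [D / (0.0952 · 952^0.28 · 16000^0.38 · 1.24^-0.23)]^(1/0.83).
D = 10800 m.
952^0.28 = 6.824
16000^0.38 = 39.59
1.24^-0.23 = 0.9517
Denominator = 0.0952 × 6.824 × 39.59 × 0.9517 = 24.48
D / 24.48 = 10800 / 24.48 = 441.2
d = 441.2^(1/0.83) = 441.2^1.2048 = 1536 m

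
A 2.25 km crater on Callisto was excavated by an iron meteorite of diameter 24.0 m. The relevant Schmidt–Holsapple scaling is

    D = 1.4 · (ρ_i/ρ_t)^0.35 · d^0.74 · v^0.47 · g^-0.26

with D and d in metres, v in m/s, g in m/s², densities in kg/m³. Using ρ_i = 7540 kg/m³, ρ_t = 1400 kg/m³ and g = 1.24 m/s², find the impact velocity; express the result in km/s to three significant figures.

Rearranging for v: v = [D / (1.4 · (7540/1400)^0.35 · 24^0.74 · 1.24^-0.26)]^(1/0.47).
D = 2250 m.
(7540/1400)^0.35 = 1.803
24^0.74 = 10.50
1.24^-0.26 = 0.9456
Denominator = 1.4 × 1.803 × 10.50 × 0.9456 = 25.06
D / 25.06 = 2250 / 25.06 = 89.78
v = 89.78^(1/0.47) = 89.78^2.1277 = 14315 m/s

v ≈ 14.3 km/s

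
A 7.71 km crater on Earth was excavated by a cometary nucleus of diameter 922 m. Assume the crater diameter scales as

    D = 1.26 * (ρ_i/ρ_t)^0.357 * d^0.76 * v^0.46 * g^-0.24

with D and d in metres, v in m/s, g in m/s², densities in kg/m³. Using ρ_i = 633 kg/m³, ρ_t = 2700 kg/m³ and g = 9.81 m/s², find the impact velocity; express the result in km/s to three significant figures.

Rearranging for v: v = [D / (1.26 · (633/2700)^0.357 · 922^0.76 · 9.81^-0.24)]^(1/0.46).
D = 7710 m.
(633/2700)^0.357 = 0.5958
922^0.76 = 179.1
9.81^-0.24 = 0.5781
Denominator = 1.26 × 0.5958 × 179.1 × 0.5781 = 77.73
D / 77.73 = 7710 / 77.73 = 99.19
v = 99.19^(1/0.46) = 99.19^2.1739 = 21884 m/s

v ≈ 21.9 km/s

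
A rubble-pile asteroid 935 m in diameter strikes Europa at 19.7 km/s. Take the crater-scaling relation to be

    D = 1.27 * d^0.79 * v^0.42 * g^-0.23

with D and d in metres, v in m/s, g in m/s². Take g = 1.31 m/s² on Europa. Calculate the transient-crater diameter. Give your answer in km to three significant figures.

D ≈ 16.9 km

In SI units: v = 19700 m/s.
d^0.79 = 935^0.79 = 222.3
v^0.42 = 19700^0.42 = 63.63
g^-0.23 = 1.31^-0.23 = 0.9398
D = 1.27 × 222.3 × 63.63 × 0.9398 = 16883 m
   = 16.88 km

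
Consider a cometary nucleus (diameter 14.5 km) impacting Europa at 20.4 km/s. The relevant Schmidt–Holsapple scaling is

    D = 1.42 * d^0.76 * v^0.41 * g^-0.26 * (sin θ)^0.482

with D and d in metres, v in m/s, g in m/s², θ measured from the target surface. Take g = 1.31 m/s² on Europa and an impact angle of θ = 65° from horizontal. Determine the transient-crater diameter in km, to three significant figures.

D ≈ 107 km

In SI units: d = 14500 m, v = 20400 m/s.
d^0.76 = 14500^0.76 = 1454
v^0.41 = 20400^0.41 = 58.47
g^-0.26 = 1.31^-0.26 = 0.9322
(sin 65°)^0.482 = 0.9063^0.482 = 0.9537
D = 1.42 × 1454 × 58.47 × 0.9322 × 0.9537 = 1.073 × 10^5 m
   = 107.3 km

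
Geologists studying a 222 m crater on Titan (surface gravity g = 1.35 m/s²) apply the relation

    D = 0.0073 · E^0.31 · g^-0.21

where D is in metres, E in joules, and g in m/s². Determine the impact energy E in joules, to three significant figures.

Rearranging: E = [D / (0.0073 · g^-0.21)]^(1/0.31).
g^-0.21 = 1.35^-0.21 = 0.9389
D / (0.0073 × 0.9389) = 222 / (6.854 × 10^-3) = 3.239 × 10^4
E = (3.239 × 10^4)^3.2258 = 3.546 × 10^14 J

E ≈ 3.55 × 10^14 J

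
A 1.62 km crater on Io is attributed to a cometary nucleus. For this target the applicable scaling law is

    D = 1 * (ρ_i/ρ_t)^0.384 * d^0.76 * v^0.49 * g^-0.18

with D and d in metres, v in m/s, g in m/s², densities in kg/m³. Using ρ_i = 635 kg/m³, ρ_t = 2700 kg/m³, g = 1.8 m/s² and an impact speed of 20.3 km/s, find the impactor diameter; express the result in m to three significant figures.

Rearranging for d: d = [D / (1 · (635/2700)^0.384 · 20300^0.49 · 1.8^-0.18)]^(1/0.76).
D = 1620 m.
(635/2700)^0.384 = 0.5736
20300^0.49 = 129.0
1.8^-0.18 = 0.8996
Denominator = 1 × 0.5736 × 129.0 × 0.8996 = 66.57
D / 66.57 = 1620 / 66.57 = 24.34
d = 24.34^(1/0.76) = 24.34^1.3158 = 66.70 m

d ≈ 66.7 m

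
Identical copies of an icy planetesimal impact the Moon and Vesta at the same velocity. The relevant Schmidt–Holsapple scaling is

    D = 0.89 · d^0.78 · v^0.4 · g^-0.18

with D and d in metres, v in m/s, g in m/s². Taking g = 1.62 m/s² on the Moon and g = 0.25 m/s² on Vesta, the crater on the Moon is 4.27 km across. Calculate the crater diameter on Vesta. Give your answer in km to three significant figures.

All impactor-dependent factors cancel in the ratio, leaving D_Vesta/D_Moon = (g_Vesta/g_Moon)^-0.18.
(0.25/1.62)^-0.18 = 0.1543^-0.18 = 1.400
D_Vesta = 1.400 × 4.27 km = 5.98 km

D ≈ 5.98 km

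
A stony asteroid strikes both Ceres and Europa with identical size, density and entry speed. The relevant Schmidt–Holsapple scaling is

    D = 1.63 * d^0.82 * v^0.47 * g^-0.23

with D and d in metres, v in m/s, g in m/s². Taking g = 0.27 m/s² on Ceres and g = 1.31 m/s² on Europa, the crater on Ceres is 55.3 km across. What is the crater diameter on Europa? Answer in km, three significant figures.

All impactor-dependent factors cancel in the ratio, leaving D_Europa/D_Ceres = (g_Europa/g_Ceres)^-0.23.
(1.31/0.27)^-0.23 = 4.852^-0.23 = 0.6954
D_Europa = 0.6954 × 55.3 km = 38.5 km

D ≈ 38.5 km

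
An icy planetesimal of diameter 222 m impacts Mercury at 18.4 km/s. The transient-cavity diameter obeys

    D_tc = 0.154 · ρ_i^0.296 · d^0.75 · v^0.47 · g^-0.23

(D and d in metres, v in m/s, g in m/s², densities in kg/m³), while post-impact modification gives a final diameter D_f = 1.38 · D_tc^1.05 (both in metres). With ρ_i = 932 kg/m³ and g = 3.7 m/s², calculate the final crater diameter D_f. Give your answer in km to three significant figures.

v = 18400 m/s.
ρ_i^0.296 = 932^0.296 = 7.567
d^0.75 = 222^0.75 = 57.51
v^0.47 = 18400^0.47 = 101.0
g^-0.23 = 3.7^-0.23 = 0.7401
D_tc = 0.154 × 7.567 × 57.51 × 101.0 × 0.7401 = 5010 m
D_f = 1.38 × (5010)^1.05 = 10585 m
     = 10.59 km

D_f ≈ 10.6 km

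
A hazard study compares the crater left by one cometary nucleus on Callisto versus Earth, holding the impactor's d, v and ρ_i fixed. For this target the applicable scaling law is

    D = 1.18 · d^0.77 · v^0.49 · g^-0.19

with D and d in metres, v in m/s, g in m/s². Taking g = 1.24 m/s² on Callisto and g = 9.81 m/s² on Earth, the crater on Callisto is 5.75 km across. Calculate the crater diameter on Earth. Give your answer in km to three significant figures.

All impactor-dependent factors cancel in the ratio, leaving D_Earth/D_Callisto = (g_Earth/g_Callisto)^-0.19.
(9.81/1.24)^-0.19 = 7.911^-0.19 = 0.6751
D_Earth = 0.6751 × 5.75 km = 3.88 km

D ≈ 3.88 km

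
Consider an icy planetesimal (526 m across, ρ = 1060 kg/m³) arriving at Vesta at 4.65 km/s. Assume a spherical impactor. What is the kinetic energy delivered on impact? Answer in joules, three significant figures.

v = 4650 m/s.
Mass m = (π/6) ρ d³ = (π/6) × 1060 × (526)³ = 8.077 × 10^10 kg
E = ½ m v² = 0.5 × 8.077 × 10^10 × (4650)² = 8.732 × 10^17 J

E ≈ 8.73 × 10^17 J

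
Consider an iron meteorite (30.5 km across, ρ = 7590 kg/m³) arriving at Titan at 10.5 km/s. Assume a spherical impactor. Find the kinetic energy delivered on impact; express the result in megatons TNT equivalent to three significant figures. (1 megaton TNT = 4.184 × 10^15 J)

E ≈ 1.49 × 10^9 Mt TNT

d = 30500 m; v = 10500 m/s.
Mass m = (π/6) ρ d³ = (π/6) × 7590 × (30500)³ = 1.128 × 10^17 kg
E = ½ m v² = 0.5 × 1.128 × 10^17 × (10500)² = 6.218 × 10^24 J
   = 6.218 × 10^24 / 4.184×10^15 = 1.486 × 10^9 Mt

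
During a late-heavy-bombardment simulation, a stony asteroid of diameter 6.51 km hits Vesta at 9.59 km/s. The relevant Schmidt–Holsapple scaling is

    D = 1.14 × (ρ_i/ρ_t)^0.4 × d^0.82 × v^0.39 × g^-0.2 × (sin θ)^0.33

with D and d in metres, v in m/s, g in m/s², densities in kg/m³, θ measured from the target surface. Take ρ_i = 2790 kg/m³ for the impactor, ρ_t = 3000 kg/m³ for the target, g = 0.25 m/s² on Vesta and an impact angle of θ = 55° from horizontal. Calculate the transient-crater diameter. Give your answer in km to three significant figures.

D ≈ 65.5 km

In SI units: d = 6510 m, v = 9590 m/s.
(ρ_i/ρ_t)^0.4 = (2790/3000)^0.4 = 0.9714
d^0.82 = 6510^0.82 = 1340
v^0.39 = 9590^0.39 = 35.72
g^-0.2 = 0.25^-0.2 = 1.320
(sin 55°)^0.33 = 0.8192^0.33 = 0.9363
D = 1.14 × 0.9714 × 1340 × 35.72 × 1.320 × 0.9363 = 65510 m
   = 65.51 km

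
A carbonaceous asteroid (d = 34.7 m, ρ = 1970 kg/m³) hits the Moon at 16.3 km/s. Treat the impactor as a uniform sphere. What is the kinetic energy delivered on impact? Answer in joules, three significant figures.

E ≈ 5.73 × 10^15 J

v = 16300 m/s.
Mass m = (π/6) ρ d³ = (π/6) × 1970 × (34.7)³ = 4.310 × 10^7 kg
E = ½ m v² = 0.5 × 4.310 × 10^7 × (16300)² = 5.726 × 10^15 J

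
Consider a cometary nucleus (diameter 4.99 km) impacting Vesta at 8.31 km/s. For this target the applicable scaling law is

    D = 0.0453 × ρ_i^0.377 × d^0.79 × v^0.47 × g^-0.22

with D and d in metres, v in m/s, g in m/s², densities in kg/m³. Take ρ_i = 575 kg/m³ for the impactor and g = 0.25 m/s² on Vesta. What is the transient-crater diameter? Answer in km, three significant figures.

In SI units: d = 4990 m, v = 8310 m/s.
ρ_i^0.377 = 575^0.377 = 10.97
d^0.79 = 4990^0.79 = 834.6
v^0.47 = 8310^0.47 = 69.54
g^-0.22 = 0.25^-0.22 = 1.357
D = 0.0453 × 10.97 × 834.6 × 69.54 × 1.357 = 39138 m
   = 39.14 km

D ≈ 39.1 km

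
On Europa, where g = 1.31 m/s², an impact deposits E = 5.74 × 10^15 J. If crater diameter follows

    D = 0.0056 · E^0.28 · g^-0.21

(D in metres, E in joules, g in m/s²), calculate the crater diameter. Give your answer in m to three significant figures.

E^0.28 = (5.74 × 10^15)^0.28 = 2.585 × 10^4
g^-0.21 = 1.31^-0.21 = 0.9449
D = 0.0056 × 2.585 × 10^4 × 0.9449 = 136.8 m

D ≈ 137 m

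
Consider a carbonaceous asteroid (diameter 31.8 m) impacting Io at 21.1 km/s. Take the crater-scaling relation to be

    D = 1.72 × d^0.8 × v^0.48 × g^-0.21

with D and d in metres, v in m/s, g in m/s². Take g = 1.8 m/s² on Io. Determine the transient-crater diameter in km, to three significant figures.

In SI units: v = 21100 m/s.
d^0.8 = 31.8^0.8 = 15.92
v^0.48 = 21100^0.48 = 119.0
g^-0.21 = 1.8^-0.21 = 0.8839
D = 1.72 × 15.92 × 119.0 × 0.8839 = 2880 m
   = 2.880 km

D ≈ 2.88 km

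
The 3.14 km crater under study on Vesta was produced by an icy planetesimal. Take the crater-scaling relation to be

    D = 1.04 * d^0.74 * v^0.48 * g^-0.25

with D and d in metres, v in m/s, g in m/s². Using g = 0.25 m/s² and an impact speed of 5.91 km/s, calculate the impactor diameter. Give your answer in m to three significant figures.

Rearranging for d: d = [D / (1.04 · 5910^0.48 · 0.25^-0.25)]^(1/0.74).
D = 3140 m.
5910^0.48 = 64.62
0.25^-0.25 = 1.414
Denominator = 1.04 × 64.62 × 1.414 = 95.03
D / 95.03 = 3140 / 95.03 = 33.04
d = 33.04^(1/0.74) = 33.04^1.3514 = 112.9 m

d ≈ 113 m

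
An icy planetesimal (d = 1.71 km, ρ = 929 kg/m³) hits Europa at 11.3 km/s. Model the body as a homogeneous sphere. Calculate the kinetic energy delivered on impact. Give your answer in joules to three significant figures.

d = 1710 m; v = 11300 m/s.
Mass m = (π/6) ρ d³ = (π/6) × 929 × (1710)³ = 2.432 × 10^12 kg
E = ½ m v² = 0.5 × 2.432 × 10^12 × (11300)² = 1.553 × 10^20 J

E ≈ 1.55 × 10^20 J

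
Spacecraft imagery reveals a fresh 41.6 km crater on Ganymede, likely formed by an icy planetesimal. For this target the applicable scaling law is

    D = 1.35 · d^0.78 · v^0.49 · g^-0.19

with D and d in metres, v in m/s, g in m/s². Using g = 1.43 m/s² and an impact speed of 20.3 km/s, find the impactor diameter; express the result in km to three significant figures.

d ≈ 1.22 km

Rearranging for d: d = [D / (1.35 · 20300^0.49 · 1.43^-0.19)]^(1/0.78).
D = 41600 m.
20300^0.49 = 129.0
1.43^-0.19 = 0.9343
Denominator = 1.35 × 129.0 × 0.9343 = 162.7
D / 162.7 = 41600 / 162.7 = 255.7
d = 255.7^(1/0.78) = 255.7^1.2821 = 1222 m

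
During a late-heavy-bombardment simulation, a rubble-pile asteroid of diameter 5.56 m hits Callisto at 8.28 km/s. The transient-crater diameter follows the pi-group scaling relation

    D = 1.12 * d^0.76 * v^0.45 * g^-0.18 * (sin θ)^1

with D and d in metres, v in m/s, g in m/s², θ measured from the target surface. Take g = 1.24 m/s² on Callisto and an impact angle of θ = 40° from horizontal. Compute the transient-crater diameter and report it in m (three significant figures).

D ≈ 148 m

In SI units: v = 8280 m/s.
d^0.76 = 5.56^0.76 = 3.683
v^0.45 = 8280^0.45 = 57.96
g^-0.18 = 1.24^-0.18 = 0.9620
(sin 40°)^1 = 0.6428^1 = 0.6428
D = 1.12 × 3.683 × 57.96 × 0.9620 × 0.6428 = 147.8 m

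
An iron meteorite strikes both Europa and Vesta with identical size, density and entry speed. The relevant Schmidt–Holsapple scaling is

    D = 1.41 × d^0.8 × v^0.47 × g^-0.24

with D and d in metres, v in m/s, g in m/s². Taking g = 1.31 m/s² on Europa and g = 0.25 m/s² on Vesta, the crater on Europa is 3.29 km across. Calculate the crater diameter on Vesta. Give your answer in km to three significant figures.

All impactor-dependent factors cancel in the ratio, leaving D_Vesta/D_Europa = (g_Vesta/g_Europa)^-0.24.
(0.25/1.31)^-0.24 = 0.1908^-0.24 = 1.488
D_Vesta = 1.488 × 3.29 km = 4.90 km

D ≈ 4.90 km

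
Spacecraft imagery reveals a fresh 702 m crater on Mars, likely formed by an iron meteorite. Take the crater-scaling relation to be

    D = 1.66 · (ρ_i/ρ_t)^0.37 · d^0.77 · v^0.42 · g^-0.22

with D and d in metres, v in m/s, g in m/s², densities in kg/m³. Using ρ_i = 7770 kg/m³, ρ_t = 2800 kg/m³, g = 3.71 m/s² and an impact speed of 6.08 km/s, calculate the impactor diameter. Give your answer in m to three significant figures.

Rearranging for d: d = [D / (1.66 · (7770/2800)^0.37 · 6080^0.42 · 3.71^-0.22)]^(1/0.77).
(7770/2800)^0.37 = 1.459
6080^0.42 = 38.84
3.71^-0.22 = 0.7494
Denominator = 1.66 × 1.459 × 38.84 × 0.7494 = 70.49
D / 70.49 = 702 / 70.49 = 9.959
d = 9.959^(1/0.77) = 9.959^1.2987 = 19.79 m

d ≈ 19.8 m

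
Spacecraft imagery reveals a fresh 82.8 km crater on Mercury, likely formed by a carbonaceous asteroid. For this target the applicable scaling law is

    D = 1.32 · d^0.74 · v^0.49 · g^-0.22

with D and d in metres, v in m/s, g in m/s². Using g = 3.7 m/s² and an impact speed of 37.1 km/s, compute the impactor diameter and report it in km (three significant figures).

d ≈ 4.23 km

Rearranging for d: d = [D / (1.32 · 37100^0.49 · 3.7^-0.22)]^(1/0.74).
D = 82800 m.
37100^0.49 = 173.4
3.7^-0.22 = 0.7499
Denominator = 1.32 × 173.4 × 0.7499 = 171.6
D / 171.6 = 82800 / 171.6 = 482.5
d = 482.5^(1/0.74) = 482.5^1.3514 = 4231 m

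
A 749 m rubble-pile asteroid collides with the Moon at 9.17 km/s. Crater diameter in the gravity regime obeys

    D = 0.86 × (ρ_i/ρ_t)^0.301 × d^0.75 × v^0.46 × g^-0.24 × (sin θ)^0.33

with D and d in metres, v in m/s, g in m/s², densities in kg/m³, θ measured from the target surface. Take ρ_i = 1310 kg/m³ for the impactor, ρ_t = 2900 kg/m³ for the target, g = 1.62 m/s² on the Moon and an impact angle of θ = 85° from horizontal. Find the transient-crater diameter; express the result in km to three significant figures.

D ≈ 5.73 km

In SI units: v = 9170 m/s.
(ρ_i/ρ_t)^0.301 = (1310/2900)^0.301 = 0.7873
d^0.75 = 749^0.75 = 143.2
v^0.46 = 9170^0.46 = 66.48
g^-0.24 = 1.62^-0.24 = 0.8907
(sin 85°)^0.33 = 0.9962^0.33 = 0.9987
D = 0.86 × 0.7873 × 143.2 × 66.48 × 0.8907 × 0.9987 = 5734 m
   = 5.734 km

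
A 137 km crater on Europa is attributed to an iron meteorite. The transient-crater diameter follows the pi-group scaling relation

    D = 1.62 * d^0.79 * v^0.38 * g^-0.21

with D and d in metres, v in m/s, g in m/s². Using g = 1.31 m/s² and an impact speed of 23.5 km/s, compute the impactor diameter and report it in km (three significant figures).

Rearranging for d: d = [D / (1.62 · 23500^0.38 · 1.31^-0.21)]^(1/0.79).
D = 137000 m.
23500^0.38 = 45.81
1.31^-0.21 = 0.9449
Denominator = 1.62 × 45.81 × 0.9449 = 70.12
D / 70.12 = 137000 / 70.12 = 1954
d = 1954^(1/0.79) = 1954^1.2658 = 14644 m

d ≈ 14.6 km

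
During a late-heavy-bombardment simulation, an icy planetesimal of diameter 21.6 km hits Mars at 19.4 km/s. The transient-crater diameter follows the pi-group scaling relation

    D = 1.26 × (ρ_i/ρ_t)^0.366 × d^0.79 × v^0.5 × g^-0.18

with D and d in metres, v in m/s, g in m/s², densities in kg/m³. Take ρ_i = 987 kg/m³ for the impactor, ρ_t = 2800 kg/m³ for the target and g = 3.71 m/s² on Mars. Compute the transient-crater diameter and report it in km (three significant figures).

D ≈ 251 km

In SI units: d = 21600 m, v = 19400 m/s.
(ρ_i/ρ_t)^0.366 = (987/2800)^0.366 = 0.6827
d^0.79 = 21600^0.79 = 2656
v^0.5 = 19400^0.5 = 139.3
g^-0.18 = 3.71^-0.18 = 0.7898
D = 1.26 × 0.6827 × 2656 × 139.3 × 0.7898 = 2.514 × 10^5 m
   = 251.4 km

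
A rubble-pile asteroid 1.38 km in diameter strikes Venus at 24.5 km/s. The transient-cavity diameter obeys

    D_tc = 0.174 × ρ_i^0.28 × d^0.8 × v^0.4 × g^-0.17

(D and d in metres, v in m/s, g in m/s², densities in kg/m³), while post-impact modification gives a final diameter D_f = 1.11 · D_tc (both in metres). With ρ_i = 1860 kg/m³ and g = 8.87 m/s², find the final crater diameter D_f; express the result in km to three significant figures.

In SI: d = 1380 m, v = 24500 m/s.
ρ_i^0.28 = 1860^0.28 = 8.231
d^0.8 = 1380^0.8 = 325.0
v^0.4 = 24500^0.4 = 56.97
g^-0.17 = 8.87^-0.17 = 0.6900
D_tc = 0.174 × 8.231 × 325.0 × 56.97 × 0.6900 = 18300 m
D_f = 1.11 × 18300 = 20313 m
     = 20.31 km

D_f ≈ 20.3 km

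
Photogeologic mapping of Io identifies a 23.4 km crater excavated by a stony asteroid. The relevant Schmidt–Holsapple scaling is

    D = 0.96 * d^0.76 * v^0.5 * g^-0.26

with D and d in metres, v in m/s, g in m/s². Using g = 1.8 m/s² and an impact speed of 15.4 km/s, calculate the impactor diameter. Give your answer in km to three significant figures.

d ≈ 1.27 km

Rearranging for d: d = [D / (0.96 · 15400^0.5 · 1.8^-0.26)]^(1/0.76).
D = 23400 m.
15400^0.5 = 124.1
1.8^-0.26 = 0.8583
Denominator = 0.96 × 124.1 × 0.8583 = 102.3
D / 102.3 = 23400 / 102.3 = 228.7
d = 228.7^(1/0.76) = 228.7^1.3158 = 1272 m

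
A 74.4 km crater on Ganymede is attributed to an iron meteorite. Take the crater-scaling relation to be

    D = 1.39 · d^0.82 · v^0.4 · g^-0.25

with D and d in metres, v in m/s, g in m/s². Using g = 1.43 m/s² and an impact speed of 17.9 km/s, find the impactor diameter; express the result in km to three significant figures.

d ≈ 5.49 km

Rearranging for d: d = [D / (1.39 · 17900^0.4 · 1.43^-0.25)]^(1/0.82).
D = 74400 m.
17900^0.4 = 50.25
1.43^-0.25 = 0.9145
Denominator = 1.39 × 50.25 × 0.9145 = 63.88
D / 63.88 = 74400 / 63.88 = 1165
d = 1165^(1/0.82) = 1165^1.2195 = 5488 m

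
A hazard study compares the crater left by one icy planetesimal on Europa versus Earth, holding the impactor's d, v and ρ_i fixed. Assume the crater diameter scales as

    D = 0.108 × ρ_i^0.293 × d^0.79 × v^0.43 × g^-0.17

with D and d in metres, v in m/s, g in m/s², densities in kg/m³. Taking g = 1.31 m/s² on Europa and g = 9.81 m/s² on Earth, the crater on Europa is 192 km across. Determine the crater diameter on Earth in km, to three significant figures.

D ≈ 136 km

All impactor-dependent factors cancel in the ratio, leaving D_Earth/D_Europa = (g_Earth/g_Europa)^-0.17.
(9.81/1.31)^-0.17 = 7.489^-0.17 = 0.7101
D_Earth = 0.7101 × 192 km = 136 km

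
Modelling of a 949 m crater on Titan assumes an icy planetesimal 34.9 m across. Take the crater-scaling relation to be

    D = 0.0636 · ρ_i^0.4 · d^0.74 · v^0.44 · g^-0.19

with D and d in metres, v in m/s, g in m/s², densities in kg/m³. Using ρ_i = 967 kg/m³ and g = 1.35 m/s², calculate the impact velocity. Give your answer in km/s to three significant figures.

Rearranging for v: v = [D / (0.0636 · 967^0.4 · 34.9^0.74 · 1.35^-0.19)]^(1/0.44).
967^0.4 = 15.64
34.9^0.74 = 13.86
1.35^-0.19 = 0.9446
Denominator = 0.0636 × 15.64 × 13.86 × 0.9446 = 13.02
D / 13.02 = 949 / 13.02 = 72.89
v = 72.89^(1/0.44) = 72.89^2.2727 = 17111 m/s

v ≈ 17.1 km/s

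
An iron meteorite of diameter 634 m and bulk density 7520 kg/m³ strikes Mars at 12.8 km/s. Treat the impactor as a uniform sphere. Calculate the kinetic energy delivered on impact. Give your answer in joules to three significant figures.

v = 12800 m/s.
Mass m = (π/6) ρ d³ = (π/6) × 7520 × (634)³ = 1.003 × 10^12 kg
E = ½ m v² = 0.5 × 1.003 × 10^12 × (12800)² = 8.217 × 10^19 J

E ≈ 8.22 × 10^19 J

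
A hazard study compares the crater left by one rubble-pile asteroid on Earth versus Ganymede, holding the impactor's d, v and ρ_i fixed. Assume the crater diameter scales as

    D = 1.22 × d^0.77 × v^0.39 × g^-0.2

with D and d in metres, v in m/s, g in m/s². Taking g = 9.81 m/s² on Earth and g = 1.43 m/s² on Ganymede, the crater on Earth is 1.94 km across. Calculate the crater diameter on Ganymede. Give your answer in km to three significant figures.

All impactor-dependent factors cancel in the ratio, leaving D_Ganymede/D_Earth = (g_Ganymede/g_Earth)^-0.2.
(1.43/9.81)^-0.2 = 0.1458^-0.2 = 1.470
D_Ganymede = 1.470 × 1.94 km = 2.85 km

D ≈ 2.85 km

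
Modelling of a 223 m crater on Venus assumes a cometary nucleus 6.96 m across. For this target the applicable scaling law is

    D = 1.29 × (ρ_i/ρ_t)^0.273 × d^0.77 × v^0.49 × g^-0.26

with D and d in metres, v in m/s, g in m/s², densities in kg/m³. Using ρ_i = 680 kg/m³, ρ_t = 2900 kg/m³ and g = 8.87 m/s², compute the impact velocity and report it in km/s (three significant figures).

Rearranging for v: v = [D / (1.29 · (680/2900)^0.273 · 6.96^0.77 · 8.87^-0.26)]^(1/0.49).
(680/2900)^0.273 = 0.6730
6.96^0.77 = 4.455
8.87^-0.26 = 0.5669
Denominator = 1.29 × 0.6730 × 4.455 × 0.5669 = 2.193
D / 2.193 = 223 / 2.193 = 101.7
v = 101.7^(1/0.49) = 101.7^2.0408 = 12489 m/s

v ≈ 12.5 km/s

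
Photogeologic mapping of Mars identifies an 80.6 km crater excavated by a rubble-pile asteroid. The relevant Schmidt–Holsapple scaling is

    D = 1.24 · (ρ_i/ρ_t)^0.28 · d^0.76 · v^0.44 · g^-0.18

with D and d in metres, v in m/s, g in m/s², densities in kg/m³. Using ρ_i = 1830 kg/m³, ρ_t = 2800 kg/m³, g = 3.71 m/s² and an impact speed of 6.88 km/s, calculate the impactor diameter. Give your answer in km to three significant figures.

Rearranging for d: d = [D / (1.24 · (1830/2800)^0.28 · 6880^0.44 · 3.71^-0.18)]^(1/0.76).
D = 80600 m.
(1830/2800)^0.28 = 0.8877
6880^0.44 = 48.81
3.71^-0.18 = 0.7898
Denominator = 1.24 × 0.8877 × 48.81 × 0.7898 = 42.43
D / 42.43 = 80600 / 42.43 = 1900
d = 1900^(1/0.76) = 1900^1.3158 = 20615 m

d ≈ 20.6 km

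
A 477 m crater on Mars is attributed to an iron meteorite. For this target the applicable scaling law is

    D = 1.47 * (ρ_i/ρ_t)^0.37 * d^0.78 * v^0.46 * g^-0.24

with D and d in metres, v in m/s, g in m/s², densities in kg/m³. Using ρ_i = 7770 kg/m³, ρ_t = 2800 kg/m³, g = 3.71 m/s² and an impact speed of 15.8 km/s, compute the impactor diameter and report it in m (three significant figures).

d ≈ 5.11 m

Rearranging for d: d = [D / (1.47 · (7770/2800)^0.37 · 15800^0.46 · 3.71^-0.24)]^(1/0.78).
(7770/2800)^0.37 = 1.459
15800^0.46 = 85.39
3.71^-0.24 = 0.7300
Denominator = 1.47 × 1.459 × 85.39 × 0.7300 = 133.7
D / 133.7 = 477 / 133.7 = 3.568
d = 3.568^(1/0.78) = 3.568^1.2821 = 5.108 m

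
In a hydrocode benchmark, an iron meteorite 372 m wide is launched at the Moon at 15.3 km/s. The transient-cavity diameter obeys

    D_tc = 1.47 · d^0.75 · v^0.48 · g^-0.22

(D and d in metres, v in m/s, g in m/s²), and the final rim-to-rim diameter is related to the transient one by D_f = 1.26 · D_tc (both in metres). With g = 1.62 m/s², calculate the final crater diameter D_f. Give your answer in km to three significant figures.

v = 15300 m/s.
d^0.75 = 372^0.75 = 84.70
v^0.48 = 15300^0.48 = 102.0
g^-0.22 = 1.62^-0.22 = 0.8993
D_tc = 1.47 × 84.70 × 102.0 × 0.8993 = 11420 m
D_f = 1.26 × 11420 = 14389 m
     = 14.39 km

D_f ≈ 14.4 km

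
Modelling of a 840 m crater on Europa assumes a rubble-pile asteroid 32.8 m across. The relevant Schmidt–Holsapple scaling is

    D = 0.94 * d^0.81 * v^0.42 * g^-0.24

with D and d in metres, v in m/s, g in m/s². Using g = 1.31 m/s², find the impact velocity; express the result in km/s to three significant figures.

v ≈ 14.8 km/s

Rearranging for v: v = [D / (0.94 · 32.8^0.81 · 1.31^-0.24)]^(1/0.42).
32.8^0.81 = 16.90
1.31^-0.24 = 0.9372
Denominator = 0.94 × 16.90 × 0.9372 = 14.89
D / 14.89 = 840 / 14.89 = 56.41
v = 56.41^(1/0.42) = 56.41^2.381 = 14790 m/s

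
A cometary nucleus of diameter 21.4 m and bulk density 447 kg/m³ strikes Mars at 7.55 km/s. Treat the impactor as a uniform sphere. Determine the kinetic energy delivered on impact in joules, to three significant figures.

E ≈ 6.54 × 10^13 J

v = 7550 m/s.
Mass m = (π/6) ρ d³ = (π/6) × 447 × (21.4)³ = 2.294 × 10^6 kg
E = ½ m v² = 0.5 × 2.294 × 10^6 × (7550)² = 6.538 × 10^13 J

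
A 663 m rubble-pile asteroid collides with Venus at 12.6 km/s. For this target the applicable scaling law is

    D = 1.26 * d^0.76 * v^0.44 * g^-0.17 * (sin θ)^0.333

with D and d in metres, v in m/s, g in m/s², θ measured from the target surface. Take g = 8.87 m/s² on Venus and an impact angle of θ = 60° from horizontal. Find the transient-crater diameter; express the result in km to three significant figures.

D ≈ 7.36 km

In SI units: v = 12600 m/s.
d^0.76 = 663^0.76 = 139.4
v^0.44 = 12600^0.44 = 63.70
g^-0.17 = 8.87^-0.17 = 0.6900
(sin 60°)^0.333 = 0.8660^0.333 = 0.9532
D = 1.26 × 139.4 × 63.70 × 0.6900 × 0.9532 = 7359 m
   = 7.359 km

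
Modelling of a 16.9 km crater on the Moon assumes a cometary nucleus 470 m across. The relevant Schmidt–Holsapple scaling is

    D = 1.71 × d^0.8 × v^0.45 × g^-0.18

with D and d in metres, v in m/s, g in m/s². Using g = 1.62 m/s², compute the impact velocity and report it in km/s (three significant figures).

Rearranging for v: v = [D / (1.71 · 470^0.8 · 1.62^-0.18)]^(1/0.45).
D = 16900 m.
470^0.8 = 137.3
1.62^-0.18 = 0.9168
Denominator = 1.71 × 137.3 × 0.9168 = 215.2
D / 215.2 = 16900 / 215.2 = 78.53
v = 78.53^(1/0.45) = 78.53^2.2222 = 16261 m/s

v ≈ 16.3 km/s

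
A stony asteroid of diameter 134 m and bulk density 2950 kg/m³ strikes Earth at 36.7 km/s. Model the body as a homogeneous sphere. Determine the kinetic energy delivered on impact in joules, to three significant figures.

E ≈ 2.50 × 10^18 J

v = 36700 m/s.
Mass m = (π/6) ρ d³ = (π/6) × 2950 × (134)³ = 3.717 × 10^9 kg
E = ½ m v² = 0.5 × 3.717 × 10^9 × (36700)² = 2.503 × 10^18 J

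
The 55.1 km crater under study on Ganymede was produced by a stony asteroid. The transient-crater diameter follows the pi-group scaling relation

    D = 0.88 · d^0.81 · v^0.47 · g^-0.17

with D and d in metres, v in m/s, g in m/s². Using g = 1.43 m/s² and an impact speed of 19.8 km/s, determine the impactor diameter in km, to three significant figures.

Rearranging for d: d = [D / (0.88 · 19800^0.47 · 1.43^-0.17)]^(1/0.81).
D = 55100 m.
19800^0.47 = 104.6
1.43^-0.17 = 0.9410
Denominator = 0.88 × 104.6 × 0.9410 = 86.62
D / 86.62 = 55100 / 86.62 = 636.1
d = 636.1^(1/0.81) = 636.1^1.2346 = 2892 m

d ≈ 2.89 km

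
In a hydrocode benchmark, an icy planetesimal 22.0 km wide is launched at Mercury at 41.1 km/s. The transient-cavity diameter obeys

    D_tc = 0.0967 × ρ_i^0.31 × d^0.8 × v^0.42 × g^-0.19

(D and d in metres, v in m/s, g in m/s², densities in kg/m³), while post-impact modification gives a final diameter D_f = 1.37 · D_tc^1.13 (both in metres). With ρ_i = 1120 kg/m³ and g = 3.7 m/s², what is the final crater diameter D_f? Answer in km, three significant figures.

D_f ≈ 1130 km

In SI: d = 22000 m, v = 41100 m/s.
ρ_i^0.31 = 1120^0.31 = 8.816
d^0.8 = 22000^0.8 = 2978
v^0.42 = 41100^0.42 = 86.66
g^-0.19 = 3.7^-0.19 = 0.7799
D_tc = 0.0967 × 8.816 × 2978 × 86.66 × 0.7799 = 1.716 × 10^5 m
D_f = 1.37 × (1.716 × 10^5)^1.13 = 1.126 × 10^6 m
     = 1126 km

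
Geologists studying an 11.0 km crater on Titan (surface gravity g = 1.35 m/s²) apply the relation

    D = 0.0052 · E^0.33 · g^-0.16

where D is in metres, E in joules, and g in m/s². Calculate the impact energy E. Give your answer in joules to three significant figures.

Rearranging: E = [D / (0.0052 · g^-0.16)]^(1/0.33).
D = 11000 m.
g^-0.16 = 1.35^-0.16 = 0.9531
D / (0.0052 × 0.9531) = 11000 / (4.956 × 10^-3) = 2.220 × 10^6
E = (2.220 × 10^6)^3.0303 = 1.704 × 10^19 J

E ≈ 1.70 × 10^19 J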